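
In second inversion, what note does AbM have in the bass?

AbM in root position is Ab–C–Eb.
Second inversion places the fifth in the bass, which is Eb.

Eb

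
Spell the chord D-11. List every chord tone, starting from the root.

D  F  A  C  E  G

D-11: minor eleventh on D.
root → D
3rd (minor 3rd) → F
5th (perfect 5th) → A
7th (minor 7th) → C
9th (major 9th) → E
11th (perfect 11th) → G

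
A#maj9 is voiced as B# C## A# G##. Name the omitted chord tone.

The full A#maj9 chord is A#, C##, E#, G##, B#.
Comparing with the voicing, the perfect 5th (5th) — E# — is absent.

E#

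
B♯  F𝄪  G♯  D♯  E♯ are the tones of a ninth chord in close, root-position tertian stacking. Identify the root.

Arranged so that each adjacent pair is a third by letter name: E♯ – G♯ – B♯ – D♯ – F𝄪.
The bottom of that stack, E♯, is the root (this is E♯ minor ninth).

E♯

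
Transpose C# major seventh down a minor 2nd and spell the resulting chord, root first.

B#, D##, F##, A##

C# down a minor 2nd → B#. New chord: B# major seventh.
B# — root
D## — major 3rd
F## — perfect 5th
A## — major 7th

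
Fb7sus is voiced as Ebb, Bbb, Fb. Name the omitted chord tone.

Cb

Fb7sus = Fb, Bbb, Cb, Ebb. The voicing lacks the 5th (perfect 5th), Cb.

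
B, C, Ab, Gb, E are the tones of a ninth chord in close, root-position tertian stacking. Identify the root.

Arranged so that each adjacent pair is a third by letter name: Ab – C – E – Gb – B.
The bottom of that stack, Ab, is the root (this is Ab dominant seventh sharp nine sharp five).

Ab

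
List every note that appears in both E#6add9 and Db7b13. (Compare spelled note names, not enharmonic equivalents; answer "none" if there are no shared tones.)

none

E#6add9 = E♯, G𝄪, B♯, C𝄪, F𝄪.
Db7b13 = D♭, F, A♭, C♭, B𝄫.
Shared: none.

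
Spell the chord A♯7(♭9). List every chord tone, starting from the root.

A♯7(♭9): dominant seventh flat nine on A#.
root → A#
3rd (major 3rd) → C##
5th (perfect 5th) → E#
7th (minor 7th) → G#
9th (minor 9th) → B

A#  C##  E#  G#  B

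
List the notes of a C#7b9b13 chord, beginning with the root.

C♯, E♯, G♯, B, D, A

C#7b9b13: dominant seventh flat nine flat thirteen on C♯.
Root: C♯
Major 3rd (3rd): E♯
Perfect 5th (5th): G♯
Minor 7th (7th): B
Minor 9th (9th): D
Minor 13th (13th): A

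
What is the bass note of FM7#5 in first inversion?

FM7#5 in root position is F–A–C#–E.
First inversion places the third in the bass, which is A.

A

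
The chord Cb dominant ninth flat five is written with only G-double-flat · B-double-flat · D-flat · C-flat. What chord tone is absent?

Cb dominant ninth flat five = C-flat, E-flat, G-double-flat, B-double-flat, D-flat. The voicing lacks the 3rd (major 3rd), E-flat.

E-flat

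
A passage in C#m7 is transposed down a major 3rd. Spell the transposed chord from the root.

C# down a major 3rd → A. New chord: A minor seventh.
A — root
C — minor 3rd
E — perfect 5th
G — minor 7th

A, C, E, G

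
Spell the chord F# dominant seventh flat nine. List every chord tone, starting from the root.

F# dominant seventh flat nine is a dominant seventh flat nine built on F-sharp.
F-sharp — root
A-sharp — major 3rd
C-sharp — perfect 5th
E — minor 7th
G — minor 9th

F-sharp – A-sharp – C-sharp – E – G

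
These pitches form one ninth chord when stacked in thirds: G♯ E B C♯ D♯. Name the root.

Stacking in thirds gives C♯ – E – G♯ – B – D♯, so C♯ is the root — C♯ minor ninth.

C♯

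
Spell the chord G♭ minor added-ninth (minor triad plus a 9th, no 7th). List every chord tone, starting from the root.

Root Gb, quality minor added-ninth:
root → Gb
3rd (minor 3rd) → Bbb
5th (perfect 5th) → Db
9th (major 9th) → Ab

Gb Bbb Db Ab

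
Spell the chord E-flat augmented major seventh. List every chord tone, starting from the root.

Eb  G  B  D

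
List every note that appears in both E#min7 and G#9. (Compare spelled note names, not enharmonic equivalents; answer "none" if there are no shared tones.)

G♯ B♯ D♯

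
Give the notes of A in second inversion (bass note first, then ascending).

E – A – C#

In root position, A is A–C#–E.
Second inversion puts the fifth (E) in the bass.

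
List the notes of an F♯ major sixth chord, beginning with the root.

F-sharp A-sharp C-sharp D-sharp

Root F-sharp, quality major sixth:
Root: F-sharp
Major 3rd (3rd): A-sharp
Perfect 5th (5th): C-sharp
Major 6th (6th): D-sharp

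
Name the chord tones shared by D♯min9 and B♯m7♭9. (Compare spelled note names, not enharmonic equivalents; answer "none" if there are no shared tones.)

D#, A#, C#

D♯min9: D# F# A# C# E#
B♯m7♭9: B# D# F## A# C#
Common to both → D#, A#, C#.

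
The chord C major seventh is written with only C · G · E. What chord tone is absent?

B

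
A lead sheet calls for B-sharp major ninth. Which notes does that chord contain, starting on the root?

B-sharp, D-double-sharp, F-double-sharp, A-double-sharp, C-double-sharp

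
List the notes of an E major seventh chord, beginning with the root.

E major seventh: major seventh on E.
E — root
G-sharp — major 3rd
B — perfect 5th
D-sharp — major 7th

E, G-sharp, B, D-sharp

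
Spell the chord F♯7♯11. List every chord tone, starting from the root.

F#, A#, C#, E, B#

Root F#, quality dominant seventh sharp eleven:
F# — root
A# — major 3rd
C# — perfect 5th
E — minor 7th
B# — augmented 11th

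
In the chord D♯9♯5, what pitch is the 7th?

C#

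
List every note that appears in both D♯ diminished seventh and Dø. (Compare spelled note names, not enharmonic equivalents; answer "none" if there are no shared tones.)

D♯ diminished seventh = D♯, F♯, A, C.
Dø = D, F, A♭, C.
Shared: C.

C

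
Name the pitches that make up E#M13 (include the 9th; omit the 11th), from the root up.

E# – G## – B# – D## – F## – C##

Root E#, quality major thirteenth:
root → E#
3rd (major 3rd) → G##
5th (perfect 5th) → B#
7th (major 7th) → D##
9th (major 9th) → F##
13th (major 13th) → C##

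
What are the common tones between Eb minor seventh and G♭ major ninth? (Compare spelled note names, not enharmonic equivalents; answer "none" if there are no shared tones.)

G-flat, B-flat, D-flat

Eb minor seventh: E-flat G-flat B-flat D-flat
G♭ major ninth: G-flat B-flat D-flat F A-flat
Common to both → G-flat, B-flat, D-flat.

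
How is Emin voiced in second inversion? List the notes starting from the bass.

Emin = E–G–B; second inversion → fifth (B) lowest.

B, E, G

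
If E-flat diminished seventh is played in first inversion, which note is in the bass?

G♭

E-flat diminished seventh in root position is E♭–G♭–B𝄫–D𝄫.
First inversion places the third in the bass, which is G♭.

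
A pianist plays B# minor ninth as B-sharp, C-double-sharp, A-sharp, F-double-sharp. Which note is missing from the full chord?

D-sharp

B# minor ninth = B-sharp, D-sharp, F-double-sharp, A-sharp, C-double-sharp. The voicing lacks the 3rd (minor 3rd), D-sharp.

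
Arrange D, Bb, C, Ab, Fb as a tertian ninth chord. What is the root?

Bb

Arranged so that each adjacent pair is a third by letter name: Bb – D – Fb – Ab – C.
The bottom of that stack, Bb, is the root (this is Bb dominant ninth flat five).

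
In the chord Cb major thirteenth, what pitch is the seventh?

B-flat

Cb major thirteenth is built on C-flat; its 7th is a major 7th above the root.
A seventh above C uses the letter B, and the major 7th above C-flat is B-flat.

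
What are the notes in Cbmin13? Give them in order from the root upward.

C♭, E𝄫, G♭, B𝄫, D♭, F♭, A♭

Cbmin13: minor thirteenth on C♭.
Root: C♭
Minor 3rd (3rd): E𝄫
Perfect 5th (5th): G♭
Minor 7th (7th): B𝄫
Major 9th (9th): D♭
Perfect 11th (11th): F♭
Major 13th (13th): A♭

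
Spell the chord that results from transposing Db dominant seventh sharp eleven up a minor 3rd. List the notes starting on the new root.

A minor 3rd up from Db is Fb, so the new chord is Fb dominant seventh sharp eleven.
- root: Fb
- major 3rd: Ab
- perfect 5th: Cb
- minor 7th: Ebb
- augmented 11th: Bb

Fb, Ab, Cb, Ebb, Bb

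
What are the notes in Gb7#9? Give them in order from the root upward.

Gb7#9: dominant seventh sharp nine on Gb.
- root: Gb
- major 3rd: Bb
- perfect 5th: Db
- minor 7th: Fb
- augmented 9th: A

Gb, Bb, Db, Fb, A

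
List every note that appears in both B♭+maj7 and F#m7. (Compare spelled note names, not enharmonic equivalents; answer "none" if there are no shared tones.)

B♭+maj7: B♭ D F♯ A
F#m7: F♯ A C♯ E
Common to both → F♯, A.

F♯  A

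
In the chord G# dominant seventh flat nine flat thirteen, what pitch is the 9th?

A

G# dominant seventh flat nine flat thirteen is built on G-sharp; its 9th is a minor 9th above the root.
A second above G uses the letter A, and the minor 9th above G-sharp is A.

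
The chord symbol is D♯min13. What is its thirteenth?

B#

Root of D♯min13 = D#. The 13th is a major 13th: D# up a major 13th → B#.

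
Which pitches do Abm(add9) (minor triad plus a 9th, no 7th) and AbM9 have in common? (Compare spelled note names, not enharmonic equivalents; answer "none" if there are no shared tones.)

Ab, Eb, Bb

Abm(add9) = Ab, Cb, Eb, Bb.
AbM9 = Ab, C, Eb, G, Bb.
Shared: Ab, Eb, Bb.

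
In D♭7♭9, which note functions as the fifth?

Ab

D♭7♭9 is built on Db; its 5th is a perfect 5th above the root.
A fifth above D uses the letter A, and the perfect 5th above Db is Ab.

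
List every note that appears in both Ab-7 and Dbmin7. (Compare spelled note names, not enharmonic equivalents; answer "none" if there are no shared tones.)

Ab, Cb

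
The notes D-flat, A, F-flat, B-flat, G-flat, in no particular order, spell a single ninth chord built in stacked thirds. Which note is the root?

G-flat

Stacking in thirds gives G-flat – B-flat – D-flat – F-flat – A, so G-flat is the root — G-flat dominant seventh sharp nine.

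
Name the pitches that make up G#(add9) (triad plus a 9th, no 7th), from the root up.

G#  B#  D#  A#

G#(add9): added-ninth on G#.
- root: G#
- major 3rd: B#
- perfect 5th: D#
- major 9th: A#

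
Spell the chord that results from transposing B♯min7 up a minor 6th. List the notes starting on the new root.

G# – B – D# – F#

Transposed root: B# → G# (minor 6th up). So we spell G# minor seventh:
Root: G#
Minor 3rd (3rd): B
Perfect 5th (5th): D#
Minor 7th (7th): F#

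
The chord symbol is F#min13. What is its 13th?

Root of F#min13 = F#. The 13th is a major 13th: F# up a major 13th → D#.

D#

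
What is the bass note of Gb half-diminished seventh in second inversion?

Gb half-diminished seventh = Gb–Bbb–Dbb–Fb. Second inversion → fifth in the bass = Dbb.

Dbb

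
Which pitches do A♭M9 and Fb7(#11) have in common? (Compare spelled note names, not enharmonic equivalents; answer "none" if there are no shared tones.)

A♭ – B♭

A♭M9 = A♭, C, E♭, G, B♭.
Fb7(#11) = F♭, A♭, C♭, E𝄫, B♭.
Shared: A♭, B♭.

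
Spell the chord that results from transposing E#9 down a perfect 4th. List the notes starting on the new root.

B# D## F## A# C##

Transposed root: E# → B# (perfect 4th down). So we spell B# dominant ninth:
B# — root
D## — major 3rd
F## — perfect 5th
A# — minor 7th
C## — major 9th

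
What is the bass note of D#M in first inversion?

D#M in root position is D♯–F𝄪–A♯.
First inversion places the third in the bass, which is F𝄪.

F𝄪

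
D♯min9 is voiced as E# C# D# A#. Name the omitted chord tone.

F#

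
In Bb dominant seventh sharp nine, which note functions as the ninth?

Bb dominant seventh sharp nine is built on B-flat; its 9th is an augmented 9th above the root.
A second above B uses the letter C, and the augmented 9th above B-flat is C-sharp.

C-sharp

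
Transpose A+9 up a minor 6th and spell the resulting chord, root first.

F, A, C#, Eb, G

A up a minor 6th → F. New chord: F dominant ninth sharp five.
F — root
A — major 3rd
C# — augmented 5th
Eb — minor 7th
G — major 9th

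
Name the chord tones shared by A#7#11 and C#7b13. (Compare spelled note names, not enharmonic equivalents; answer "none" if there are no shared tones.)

E#  G#

A#7#11: A# C## E# G# D##
C#7b13: C# E# G# B A
Common to both → E#, G#.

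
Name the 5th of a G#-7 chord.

D♯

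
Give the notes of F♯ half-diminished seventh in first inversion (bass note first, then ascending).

A C E F-sharp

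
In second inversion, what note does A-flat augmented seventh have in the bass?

A-flat augmented seventh = A-flat–C–E–G-flat. Second inversion → fifth in the bass = E.

E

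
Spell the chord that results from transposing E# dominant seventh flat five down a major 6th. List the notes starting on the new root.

A major 6th down from E-sharp is G-sharp, so the new chord is G-sharp dominant seventh flat five.
Root: G-sharp
Major 3rd (3rd): B-sharp
Diminished 5th (5th): D
Minor 7th (7th): F-sharp

G-sharp, B-sharp, D, F-sharp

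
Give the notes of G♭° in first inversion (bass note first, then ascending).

G♭° = Gb–Bbb–Dbb; first inversion → third (Bbb) lowest.

Bbb, Dbb, Gb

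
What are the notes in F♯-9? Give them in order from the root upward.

F♯-9: minor ninth on F#.
Root: F#
Minor 3rd (3rd): A
Perfect 5th (5th): C#
Minor 7th (7th): E
Major 9th (9th): G#

F# – A – C# – E – G#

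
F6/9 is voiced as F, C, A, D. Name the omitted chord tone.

G

F6/9 = F, A, C, D, G. The voicing lacks the 9th (major 9th), G.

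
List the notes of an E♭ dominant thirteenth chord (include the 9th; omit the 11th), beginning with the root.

E-flat, G, B-flat, D-flat, F, C

Root E-flat, quality dominant thirteenth:
root → E-flat
3rd (major 3rd) → G
5th (perfect 5th) → B-flat
7th (minor 7th) → D-flat
9th (major 9th) → F
13th (major 13th) → C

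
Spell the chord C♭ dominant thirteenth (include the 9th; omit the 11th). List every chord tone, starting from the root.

C♭ dominant thirteenth: dominant thirteenth on C♭.
- root: C♭
- major 3rd: E♭
- perfect 5th: G♭
- minor 7th: B𝄫
- major 9th: D♭
- major 13th: A♭

C♭ E♭ G♭ B𝄫 D♭ A♭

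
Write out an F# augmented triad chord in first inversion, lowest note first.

In root position, F# augmented triad is F-sharp–A-sharp–C-double-sharp.
First inversion puts the third (A-sharp) in the bass.

A-sharp, C-double-sharp, F-sharp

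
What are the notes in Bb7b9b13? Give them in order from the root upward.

Bb – D – F – Ab – Cb – Gb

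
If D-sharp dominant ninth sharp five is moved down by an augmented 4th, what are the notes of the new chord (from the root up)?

A C-sharp E-sharp G B

An augmented 4th down from D-sharp is A, so the new chord is A dominant ninth sharp five.
A — root
C-sharp — major 3rd
E-sharp — augmented 5th
G — minor 7th
B — major 9th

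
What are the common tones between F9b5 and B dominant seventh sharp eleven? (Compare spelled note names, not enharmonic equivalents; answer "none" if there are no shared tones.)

A

F9b5: F A Cb Eb G
B dominant seventh sharp eleven: B D# F# A E#
Common to both → A.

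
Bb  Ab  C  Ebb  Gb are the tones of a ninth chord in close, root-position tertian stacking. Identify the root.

Ab

Arranged so that each adjacent pair is a third by letter name: Ab – C – Ebb – Gb – Bb.
The bottom of that stack, Ab, is the root (this is Ab dominant ninth flat five).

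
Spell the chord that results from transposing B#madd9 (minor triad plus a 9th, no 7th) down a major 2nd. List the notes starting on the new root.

A#, C#, E#, B#

B# down a major 2nd → A#. New chord: A# minor added-ninth.
- root: A#
- minor 3rd: C#
- perfect 5th: E#
- major 9th: B#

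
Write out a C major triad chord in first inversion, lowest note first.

In root position, C major triad is C–E–G.
First inversion puts the third (E) in the bass.

E – G – C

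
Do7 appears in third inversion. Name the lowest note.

Cb

Do7 = D–F–Ab–Cb. Third inversion → seventh in the bass = Cb.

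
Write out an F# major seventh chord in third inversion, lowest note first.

F# major seventh = F♯–A♯–C♯–E♯; third inversion → seventh (E♯) lowest.

E♯  F♯  A♯  C♯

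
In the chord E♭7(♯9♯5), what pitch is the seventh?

D♭

Root of E♭7(♯9♯5) = E♭. The 7th is a minor 7th: E♭ up a minor 7th → D♭.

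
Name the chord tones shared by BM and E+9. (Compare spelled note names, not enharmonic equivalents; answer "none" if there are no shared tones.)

F#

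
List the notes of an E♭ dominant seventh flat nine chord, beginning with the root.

E-flat, G, B-flat, D-flat, F-flat

E♭ dominant seventh flat nine is a dominant seventh flat nine built on E-flat.
- root: E-flat
- major 3rd: G
- perfect 5th: B-flat
- minor 7th: D-flat
- minor 9th: F-flat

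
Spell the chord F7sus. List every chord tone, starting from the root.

F7sus: dominant seventh suspended fourth on F.
Root: F
Perfect 4th (4th): B♭
Perfect 5th (5th): C
Minor 7th (7th): E♭

F – B♭ – C – E♭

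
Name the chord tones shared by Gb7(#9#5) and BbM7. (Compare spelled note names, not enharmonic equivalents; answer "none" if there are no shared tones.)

B♭ D A

Gb7(#9#5): G♭ B♭ D F♭ A
BbM7: B♭ D F A
Common to both → B♭, D, A.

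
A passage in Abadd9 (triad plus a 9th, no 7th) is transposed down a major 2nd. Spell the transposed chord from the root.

Transposed root: Ab → Gb (major 2nd down). So we spell Gb added-ninth:
- root: Gb
- major 3rd: Bb
- perfect 5th: Db
- major 9th: Ab

Gb, Bb, Db, Ab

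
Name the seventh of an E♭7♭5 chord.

D♭

Root of E♭7♭5 = E♭. The 7th is a minor 7th: E♭ up a minor 7th → D♭.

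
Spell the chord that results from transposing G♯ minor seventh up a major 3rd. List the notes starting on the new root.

G# up a major 3rd → B#. New chord: B# minor seventh.
root → B#
3rd (minor 3rd) → D#
5th (perfect 5th) → F##
7th (minor 7th) → A#

B#, D#, F##, A#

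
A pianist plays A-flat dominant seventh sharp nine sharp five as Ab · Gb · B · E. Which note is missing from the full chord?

C

The full A-flat dominant seventh sharp nine sharp five chord is Ab, C, E, Gb, B.
Comparing with the voicing, the major 3rd (3rd) — C — is absent.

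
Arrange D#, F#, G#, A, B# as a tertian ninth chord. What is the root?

G#

Stacking in thirds gives G# – B# – D# – F# – A, so G# is the root — G# dominant seventh flat nine.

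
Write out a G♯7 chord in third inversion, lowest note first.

In root position, G♯7 is G#–B#–D#–F#.
Third inversion puts the seventh (F#) in the bass.

F#, G#, B#, D#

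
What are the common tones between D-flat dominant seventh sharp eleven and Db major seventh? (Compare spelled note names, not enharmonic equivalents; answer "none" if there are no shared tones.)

D-flat dominant seventh sharp eleven = D-flat, F, A-flat, C-flat, G.
Db major seventh = D-flat, F, A-flat, C.
Shared: D-flat, F, A-flat.

D-flat, F, A-flat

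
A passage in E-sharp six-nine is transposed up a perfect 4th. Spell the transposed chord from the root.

E-sharp up a perfect 4th → A-sharp. New chord: A-sharp six-nine.
Root: A-sharp
Major 3rd (3rd): C-double-sharp
Perfect 5th (5th): E-sharp
Major 6th (6th): F-double-sharp
Major 9th (9th): B-sharp

A-sharp C-double-sharp E-sharp F-double-sharp B-sharp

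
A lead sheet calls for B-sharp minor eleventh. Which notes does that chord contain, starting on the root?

B♯, D♯, F𝄪, A♯, C𝄪, E♯

B-sharp minor eleventh is a minor eleventh built on B♯.
B♯ — root
D♯ — minor 3rd
F𝄪 — perfect 5th
A♯ — minor 7th
C𝄪 — major 9th
E♯ — perfect 11th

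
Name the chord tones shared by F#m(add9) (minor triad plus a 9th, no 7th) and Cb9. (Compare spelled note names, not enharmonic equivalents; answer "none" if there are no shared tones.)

none

F#m(add9): F# A C# G#
Cb9: Cb Eb Gb Bbb Db
Common to both → none.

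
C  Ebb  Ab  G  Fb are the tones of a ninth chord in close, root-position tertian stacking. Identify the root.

Fb

Stacking in thirds gives Fb – Ab – C – Ebb – G, so Fb is the root — Fb dominant seventh sharp nine sharp five.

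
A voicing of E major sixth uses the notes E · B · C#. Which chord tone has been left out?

The full E major sixth chord is E, G#, B, C#.
Comparing with the voicing, the major 3rd (3rd) — G# — is absent.

G#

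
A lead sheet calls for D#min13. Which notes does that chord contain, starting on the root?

D#min13: minor thirteenth on D#.
Root: D#
Minor 3rd (3rd): F#
Perfect 5th (5th): A#
Minor 7th (7th): C#
Major 9th (9th): E#
Perfect 11th (11th): G#
Major 13th (13th): B#

D#, F#, A#, C#, E#, G#, B#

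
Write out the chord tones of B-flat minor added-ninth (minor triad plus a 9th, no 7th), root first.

B-flat, D-flat, F, C

B-flat minor added-ninth is a minor added-ninth built on B-flat.
root → B-flat
3rd (minor 3rd) → D-flat
5th (perfect 5th) → F
9th (major 9th) → C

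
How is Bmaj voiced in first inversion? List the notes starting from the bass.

Bmaj = B–D♯–F♯; first inversion → third (D♯) lowest.

D♯, F♯, B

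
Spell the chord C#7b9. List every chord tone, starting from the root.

Root C#, quality dominant seventh flat nine:
- root: C#
- major 3rd: E#
- perfect 5th: G#
- minor 7th: B
- minor 9th: D

C# – E# – G# – B – D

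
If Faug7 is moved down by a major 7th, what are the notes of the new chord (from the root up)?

F down a major 7th → Gb. New chord: Gb augmented seventh.
- root: Gb
- major 3rd: Bb
- augmented 5th: D
- minor 7th: Fb

Gb – Bb – D – Fb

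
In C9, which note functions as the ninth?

D

Root of C9 = C. The 9th is a major 9th: C up a major 9th → D.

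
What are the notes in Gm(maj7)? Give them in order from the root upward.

G – Bb – D – F#

Gm(maj7) is a minor-major seventh built on G.
root → G
3rd (minor 3rd) → Bb
5th (perfect 5th) → D
7th (major 7th) → F#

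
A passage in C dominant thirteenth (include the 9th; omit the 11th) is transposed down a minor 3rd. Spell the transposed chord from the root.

C down a minor 3rd → A. New chord: A dominant thirteenth.
root → A
3rd (major 3rd) → C-sharp
5th (perfect 5th) → E
7th (minor 7th) → G
9th (major 9th) → B
13th (major 13th) → F-sharp

A  C-sharp  E  G  B  F-sharp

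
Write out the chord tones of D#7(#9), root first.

D# F## A# C# E##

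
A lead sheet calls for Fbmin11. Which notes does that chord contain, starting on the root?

F♭ A𝄫 C♭ E𝄫 G♭ B𝄫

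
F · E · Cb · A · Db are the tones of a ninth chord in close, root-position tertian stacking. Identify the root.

Db

Stacking in thirds gives Db – F – A – Cb – E, so Db is the root — Db dominant seventh sharp nine sharp five.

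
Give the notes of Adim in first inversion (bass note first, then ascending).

C  E♭  A

In root position, Adim is A–C–E♭.
First inversion puts the third (C) in the bass.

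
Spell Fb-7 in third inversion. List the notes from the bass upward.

Ebb  Fb  Abb  Cb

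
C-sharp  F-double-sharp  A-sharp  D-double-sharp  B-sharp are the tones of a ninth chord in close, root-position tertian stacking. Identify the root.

B-sharp

Arranged so that each adjacent pair is a third by letter name: B-sharp – D-double-sharp – F-double-sharp – A-sharp – C-sharp.
The bottom of that stack, B-sharp, is the root (this is B-sharp dominant seventh flat nine).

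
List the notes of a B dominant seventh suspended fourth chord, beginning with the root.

B, E, F-sharp, A

Root B, quality dominant seventh suspended fourth:
Root: B
Perfect 4th (4th): E
Perfect 5th (5th): F-sharp
Minor 7th (7th): A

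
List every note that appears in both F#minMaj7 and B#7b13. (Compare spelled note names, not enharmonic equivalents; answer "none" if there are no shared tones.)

F#minMaj7: F# A C# E#
B#7b13: B# D## F## A# G#
Common to both → none.

none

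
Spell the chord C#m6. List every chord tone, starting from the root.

C#m6 is a minor sixth built on C#.
root → C#
3rd (minor 3rd) → E
5th (perfect 5th) → G#
6th (major 6th) → A#

C#  E  G#  A#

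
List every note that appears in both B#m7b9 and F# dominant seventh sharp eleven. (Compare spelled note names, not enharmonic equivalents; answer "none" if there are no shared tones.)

B#m7b9: B# D# F## A# C#
F# dominant seventh sharp eleven: F# A# C# E B#
Common to both → B#, A#, C#.

B#  A#  C#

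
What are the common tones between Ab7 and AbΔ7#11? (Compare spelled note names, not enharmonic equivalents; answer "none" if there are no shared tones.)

Ab, C, Eb

Ab7: Ab C Eb Gb
AbΔ7#11: Ab C Eb G D
Common to both → Ab, C, Eb.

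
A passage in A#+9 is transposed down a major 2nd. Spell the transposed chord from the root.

G# – B# – D## – F# – A#

A major 2nd down from A# is G#, so the new chord is G# dominant ninth sharp five.
- root: G#
- major 3rd: B#
- augmented 5th: D##
- minor 7th: F#
- major 9th: A#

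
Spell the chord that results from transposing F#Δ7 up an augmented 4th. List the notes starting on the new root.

B# D## F## A##

Transposed root: F# → B# (augmented 4th up). So we spell B# major seventh:
- root: B#
- major 3rd: D##
- perfect 5th: F##
- major 7th: A##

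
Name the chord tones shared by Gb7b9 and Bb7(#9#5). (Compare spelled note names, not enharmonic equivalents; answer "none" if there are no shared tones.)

Bb

Gb7b9: Gb Bb Db Fb Abb
Bb7(#9#5): Bb D F# Ab C#
Common to both → Bb.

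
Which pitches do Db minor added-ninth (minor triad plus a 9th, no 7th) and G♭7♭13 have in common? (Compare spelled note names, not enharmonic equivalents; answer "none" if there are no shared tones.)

Db  Fb

Db minor added-ninth: Db Fb Ab Eb
G♭7♭13: Gb Bb Db Fb Ebb
Common to both → Db, Fb.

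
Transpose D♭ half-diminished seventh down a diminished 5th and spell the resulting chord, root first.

Transposed root: Db → G (diminished 5th down). So we spell G half-diminished seventh:
G — root
Bb — minor 3rd
Db — diminished 5th
F — minor 7th

G Bb Db F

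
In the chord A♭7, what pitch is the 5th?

Root of A♭7 = Ab. The 5th is a perfect 5th: Ab up a perfect 5th → Eb.

Eb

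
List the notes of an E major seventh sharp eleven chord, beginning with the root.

E – G# – B – D# – A#

Root E, quality major seventh sharp eleven:
E — root
G# — major 3rd
B — perfect 5th
D# — major 7th
A# — augmented 11th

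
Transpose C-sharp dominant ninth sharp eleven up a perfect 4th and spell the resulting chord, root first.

A perfect 4th up from C-sharp is F-sharp, so the new chord is F-sharp dominant ninth sharp eleven.
- root: F-sharp
- major 3rd: A-sharp
- perfect 5th: C-sharp
- minor 7th: E
- major 9th: G-sharp
- augmented 11th: B-sharp

F-sharp – A-sharp – C-sharp – E – G-sharp – B-sharp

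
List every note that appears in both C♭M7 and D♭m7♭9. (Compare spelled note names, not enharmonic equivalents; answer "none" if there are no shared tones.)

Cb

C♭M7 = Cb, Eb, Gb, Bb.
D♭m7♭9 = Db, Fb, Ab, Cb, Ebb.
Shared: Cb.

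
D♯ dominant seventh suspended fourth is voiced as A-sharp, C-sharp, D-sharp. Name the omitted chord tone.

The full D♯ dominant seventh suspended fourth chord is D-sharp, G-sharp, A-sharp, C-sharp.
Comparing with the voicing, the perfect 4th (4th) — G-sharp — is absent.

G-sharp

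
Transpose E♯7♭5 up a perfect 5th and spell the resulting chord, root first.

B#  D##  F#  A#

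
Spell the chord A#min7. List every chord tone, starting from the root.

A#min7 is a minor seventh built on A#.
A# — root
C# — minor 3rd
E# — perfect 5th
G# — minor 7th

A#  C#  E#  G#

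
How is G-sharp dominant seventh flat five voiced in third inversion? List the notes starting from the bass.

In root position, G-sharp dominant seventh flat five is G♯–B♯–D–F♯.
Third inversion puts the seventh (F♯) in the bass.

F♯, G♯, B♯, D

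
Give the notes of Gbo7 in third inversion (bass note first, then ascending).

Fbb Gb Bbb Dbb

Gbo7 = Gb–Bbb–Dbb–Fbb; third inversion → seventh (Fbb) lowest.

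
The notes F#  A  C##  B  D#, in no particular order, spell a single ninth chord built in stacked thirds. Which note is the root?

B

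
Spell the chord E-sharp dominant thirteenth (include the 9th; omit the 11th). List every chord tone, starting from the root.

E-sharp  G-double-sharp  B-sharp  D-sharp  F-double-sharp  C-double-sharp

E-sharp dominant thirteenth: dominant thirteenth on E-sharp.
root → E-sharp
3rd (major 3rd) → G-double-sharp
5th (perfect 5th) → B-sharp
7th (minor 7th) → D-sharp
9th (major 9th) → F-double-sharp
13th (major 13th) → C-double-sharp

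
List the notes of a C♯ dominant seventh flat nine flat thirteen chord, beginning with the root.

C-sharp – E-sharp – G-sharp – B – D – A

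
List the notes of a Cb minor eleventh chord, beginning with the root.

Cb – Ebb – Gb – Bbb – Db – Fb

Cb minor eleventh is a minor eleventh built on Cb.
root → Cb
3rd (minor 3rd) → Ebb
5th (perfect 5th) → Gb
7th (minor 7th) → Bbb
9th (major 9th) → Db
11th (perfect 11th) → Fb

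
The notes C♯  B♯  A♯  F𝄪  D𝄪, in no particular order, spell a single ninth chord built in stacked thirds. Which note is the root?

B♯

Stacking in thirds gives B♯ – D𝄪 – F𝄪 – A♯ – C♯, so B♯ is the root — B♯ dominant seventh flat nine.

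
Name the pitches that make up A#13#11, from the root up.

A♯ C𝄪 E♯ G♯ B♯ D𝄪 F𝄪

Root A♯, quality dominant thirteenth sharp eleven:
- root: A♯
- major 3rd: C𝄪
- perfect 5th: E♯
- minor 7th: G♯
- major 9th: B♯
- augmented 11th: D𝄪
- major 13th: F𝄪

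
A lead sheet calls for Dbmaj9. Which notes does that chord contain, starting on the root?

Dbmaj9 is a major ninth built on Db.
Root: Db
Major 3rd (3rd): F
Perfect 5th (5th): Ab
Major 7th (7th): C
Major 9th (9th): Eb

Db, F, Ab, C, Eb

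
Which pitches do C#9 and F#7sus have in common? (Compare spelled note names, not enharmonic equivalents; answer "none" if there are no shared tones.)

C#  B

C#9: C# E# G# B D#
F#7sus: F# B C# E
Common to both → C#, B.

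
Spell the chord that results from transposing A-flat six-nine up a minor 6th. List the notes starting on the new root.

A-flat up a minor 6th → F-flat. New chord: F-flat six-nine.
- root: F-flat
- major 3rd: A-flat
- perfect 5th: C-flat
- major 6th: D-flat
- major 9th: G-flat

F-flat A-flat C-flat D-flat G-flat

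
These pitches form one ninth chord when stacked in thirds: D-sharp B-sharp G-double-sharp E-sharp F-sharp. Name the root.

Arranged so that each adjacent pair is a third by letter name: E-sharp – G-double-sharp – B-sharp – D-sharp – F-sharp.
The bottom of that stack, E-sharp, is the root (this is E-sharp dominant seventh flat nine).

E-sharp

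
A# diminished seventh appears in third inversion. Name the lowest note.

G

A# diminished seventh in root position is A-sharp–C-sharp–E–G.
Third inversion places the seventh in the bass, which is G.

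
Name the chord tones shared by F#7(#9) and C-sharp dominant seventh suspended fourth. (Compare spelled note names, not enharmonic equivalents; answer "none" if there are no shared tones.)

F♯ C♯

F#7(#9): F♯ A♯ C♯ E G𝄪
C-sharp dominant seventh suspended fourth: C♯ F♯ G♯ B
Common to both → F♯, C♯.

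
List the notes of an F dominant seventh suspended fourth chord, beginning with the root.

F – B♭ – C – E♭

F dominant seventh suspended fourth: dominant seventh suspended fourth on F.
root → F
4th (perfect 4th) → B♭
5th (perfect 5th) → C
7th (minor 7th) → E♭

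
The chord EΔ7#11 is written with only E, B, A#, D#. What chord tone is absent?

The full EΔ7#11 chord is E, G#, B, D#, A#.
Comparing with the voicing, the major 3rd (3rd) — G# — is absent.

G#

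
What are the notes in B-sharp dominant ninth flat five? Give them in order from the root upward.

B-sharp dominant ninth flat five is a dominant ninth flat five built on B-sharp.
B-sharp — root
D-double-sharp — major 3rd
F-sharp — diminished 5th
A-sharp — minor 7th
C-double-sharp — major 9th

B-sharp, D-double-sharp, F-sharp, A-sharp, C-double-sharp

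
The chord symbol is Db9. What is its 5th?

Db9 is built on Db; its 5th is a perfect 5th above the root.
A fifth above D uses the letter A, and the perfect 5th above Db is Ab.

Ab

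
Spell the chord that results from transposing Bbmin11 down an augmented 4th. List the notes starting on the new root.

Bb down an augmented 4th → Fb. New chord: Fb minor eleventh.
- root: Fb
- minor 3rd: Abb
- perfect 5th: Cb
- minor 7th: Ebb
- major 9th: Gb
- perfect 11th: Bbb

Fb  Abb  Cb  Ebb  Gb  Bbb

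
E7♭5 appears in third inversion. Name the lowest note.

E7♭5 in root position is E–G#–Bb–D.
Third inversion places the seventh in the bass, which is D.

D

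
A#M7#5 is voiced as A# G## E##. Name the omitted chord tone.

C##

A#M7#5 = A#, C##, E##, G##. The voicing lacks the 3rd (major 3rd), C##.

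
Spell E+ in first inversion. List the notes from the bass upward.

G#, B#, E

In root position, E+ is E–G#–B#.
First inversion puts the third (G#) in the bass.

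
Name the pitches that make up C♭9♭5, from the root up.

Cb  Eb  Gbb  Bbb  Db

C♭9♭5 is a dominant ninth flat five built on Cb.
- root: Cb
- major 3rd: Eb
- diminished 5th: Gbb
- minor 7th: Bbb
- major 9th: Db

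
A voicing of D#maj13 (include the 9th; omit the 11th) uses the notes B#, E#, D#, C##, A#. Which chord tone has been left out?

D#maj13 = D#, F##, A#, C##, E#, B#. The voicing lacks the 3rd (major 3rd), F##.

F##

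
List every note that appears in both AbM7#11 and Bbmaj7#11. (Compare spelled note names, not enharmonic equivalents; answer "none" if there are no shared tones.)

AbM7#11 = Ab, C, Eb, G, D.
Bbmaj7#11 = Bb, D, F, A, E.
Shared: D.

D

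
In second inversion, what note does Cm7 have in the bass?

G

Cm7 in root position is C–Eb–G–Bb.
Second inversion places the fifth in the bass, which is G.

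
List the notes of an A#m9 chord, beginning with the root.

A#, C#, E#, G#, B#

Root A#, quality minor ninth:
- root: A#
- minor 3rd: C#
- perfect 5th: E#
- minor 7th: G#
- major 9th: B#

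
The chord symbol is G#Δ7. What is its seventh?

F##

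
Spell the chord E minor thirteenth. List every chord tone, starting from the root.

E, G, B, D, F-sharp, A, C-sharp

E minor thirteenth is a minor thirteenth built on E.
root → E
3rd (minor 3rd) → G
5th (perfect 5th) → B
7th (minor 7th) → D
9th (major 9th) → F-sharp
11th (perfect 11th) → A
13th (major 13th) → C-sharp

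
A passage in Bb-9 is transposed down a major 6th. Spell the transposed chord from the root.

Db  Fb  Ab  Cb  Eb

Transposed root: Bb → Db (major 6th down). So we spell Db minor ninth:
- root: Db
- minor 3rd: Fb
- perfect 5th: Ab
- minor 7th: Cb
- major 9th: Eb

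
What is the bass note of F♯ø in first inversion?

A

F♯ø = F#–A–C–E. First inversion → third in the bass = A.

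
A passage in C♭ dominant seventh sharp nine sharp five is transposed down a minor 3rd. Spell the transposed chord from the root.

Ab, C, E, Gb, B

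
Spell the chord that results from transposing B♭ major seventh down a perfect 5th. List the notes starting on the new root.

B♭ down a perfect 5th → E♭. New chord: E♭ major seventh.
E♭ — root
G — major 3rd
B♭ — perfect 5th
D — major 7th

E♭, G, B♭, D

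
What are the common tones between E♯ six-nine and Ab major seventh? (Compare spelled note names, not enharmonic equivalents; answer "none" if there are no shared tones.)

none

E♯ six-nine: E-sharp G-double-sharp B-sharp C-double-sharp F-double-sharp
Ab major seventh: A-flat C E-flat G
Common to both → none.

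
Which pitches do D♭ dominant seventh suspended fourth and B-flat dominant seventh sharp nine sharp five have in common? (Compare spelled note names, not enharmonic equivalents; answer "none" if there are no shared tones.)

A-flat

D♭ dominant seventh suspended fourth: D-flat G-flat A-flat C-flat
B-flat dominant seventh sharp nine sharp five: B-flat D F-sharp A-flat C-sharp
Common to both → A-flat.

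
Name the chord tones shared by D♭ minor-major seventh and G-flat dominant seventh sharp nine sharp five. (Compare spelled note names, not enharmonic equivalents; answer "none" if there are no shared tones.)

F-flat

D♭ minor-major seventh: D-flat F-flat A-flat C
G-flat dominant seventh sharp nine sharp five: G-flat B-flat D F-flat A
Common to both → F-flat.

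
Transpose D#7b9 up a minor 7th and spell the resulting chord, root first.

A minor 7th up from D# is C#, so the new chord is C# dominant seventh flat nine.
- root: C#
- major 3rd: E#
- perfect 5th: G#
- minor 7th: B
- minor 9th: D

C#, E#, G#, B, D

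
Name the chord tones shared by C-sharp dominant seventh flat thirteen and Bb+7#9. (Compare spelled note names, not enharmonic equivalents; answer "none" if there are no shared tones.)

C-sharp dominant seventh flat thirteen: C♯ E♯ G♯ B A
Bb+7#9: B♭ D F♯ A♭ C♯
Common to both → C♯.

C♯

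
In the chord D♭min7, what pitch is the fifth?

Root of D♭min7 = Db. The 5th is a perfect 5th: Db up a perfect 5th → Ab.

Ab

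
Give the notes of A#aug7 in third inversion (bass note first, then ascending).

G# A# C## E##

A#aug7 = A#–C##–E##–G#; third inversion → seventh (G#) lowest.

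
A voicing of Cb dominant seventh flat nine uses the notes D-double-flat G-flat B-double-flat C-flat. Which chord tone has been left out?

The full Cb dominant seventh flat nine chord is C-flat, E-flat, G-flat, B-double-flat, D-double-flat.
Comparing with the voicing, the major 3rd (3rd) — E-flat — is absent.

E-flat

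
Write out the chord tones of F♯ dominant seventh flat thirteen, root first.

Root F#, quality dominant seventh flat thirteen:
- root: F#
- major 3rd: A#
- perfect 5th: C#
- minor 7th: E
- minor 13th: D

F# – A# – C# – E – D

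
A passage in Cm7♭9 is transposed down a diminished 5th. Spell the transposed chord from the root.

F#, A, C#, E, G

A diminished 5th down from C is F#, so the new chord is F# minor seventh flat nine.
- root: F#
- minor 3rd: A
- perfect 5th: C#
- minor 7th: E
- minor 9th: G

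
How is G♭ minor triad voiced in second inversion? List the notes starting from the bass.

D-flat, G-flat, B-double-flat

G♭ minor triad = G-flat–B-double-flat–D-flat; second inversion → fifth (D-flat) lowest.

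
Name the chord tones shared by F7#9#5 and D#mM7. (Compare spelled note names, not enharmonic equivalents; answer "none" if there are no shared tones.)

none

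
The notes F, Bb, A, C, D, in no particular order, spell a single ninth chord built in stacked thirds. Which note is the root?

Bb

Stacking in thirds gives Bb – D – F – A – C, so Bb is the root — Bb major ninth.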